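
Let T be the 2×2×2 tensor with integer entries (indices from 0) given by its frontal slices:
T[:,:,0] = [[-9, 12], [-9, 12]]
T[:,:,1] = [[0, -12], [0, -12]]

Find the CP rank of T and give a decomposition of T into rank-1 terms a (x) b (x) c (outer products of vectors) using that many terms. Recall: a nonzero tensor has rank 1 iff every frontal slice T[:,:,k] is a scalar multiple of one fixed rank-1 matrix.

rank(T) = 2

Lower bound: the mode-2 unfolding of T (rows indexed by j, columns by (i,k) = (0,0), (0,1), (1,0), (1,1)) is [[-9, 0, -9, 0], [12, -12, 12, -12]].
There the 2×2 minor on rows j ∈ {0, 1}, columns (i,k) ∈ {(0,0), (0,1)} is det [[-9, 0], [12, -12]] = 108 ≠ 0, so this unfolding has rank ≥ 2; CP rank is at least every unfolding rank, so rank(T) ≥ 2. (This is only a lower bound: in general the CP rank may exceed every unfolding rank, so we still need to exhibit 2 rank-1 terms summing to T.)
Upper bound — finding two terms. Every mode-1 slice of T is a multiple of one matrix: T[i,:,:] = a[i]·M with a = [1, 1] and M = [[-9, 0], [12, -12]] (rows indexed by j, columns by k). So it suffices to write M as a sum of two rank-1 matrices.
Splitting M by its rows (j = 0, 1), M = [1, 0][-9, 0]ᵀ + [0, 1][12, -12]ᵀ.
Hence T = [1, 1] (x) [1, 0] (x) [-9, 0] + [1, 1] (x) [0, 1] (x) [12, -12], so rank(T) ≤ 2.
These bounds meet, so rank(T) = 2.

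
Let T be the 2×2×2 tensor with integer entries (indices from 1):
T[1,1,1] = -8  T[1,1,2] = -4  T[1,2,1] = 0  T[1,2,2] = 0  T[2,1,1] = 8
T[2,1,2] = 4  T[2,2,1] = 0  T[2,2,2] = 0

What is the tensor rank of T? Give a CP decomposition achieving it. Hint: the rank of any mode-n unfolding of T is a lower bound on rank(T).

rank(T) = 1

Lower bound: T ≠ 0 (e.g. T[1,1,1] = -8), so rank(T) ≥ 1.
Upper bound: if T = a ⊗ b ⊗ c then every fibre of T is a multiple of the corresponding factor, so read the factors off the fibres through the nonzero entry T[1,1,1] = -8.
The mode-1 fibre T[:,1,1] = [-8, 8] gives a = [1, -1] (primitive direction); the mode-2 fibre T[1,:,1] = [-8, 0] gives b = [1, 0]; then c[k] = T[1,1,k] / (a[1]·b[1]) = [-8, -4] / 1 = [-8, -4].
Expanding [1, -1] ⊗ [1, 0] ⊗ [-8, -4] reproduces all 8 entries of T, so T = [1, -1] ⊗ [1, 0] ⊗ [-8, -4] and rank(T) ≤ 1.
These bounds meet, so rank(T) = 1.
Check entry T[1,2,2] = 0: (1)·(0)·(-4) = 0.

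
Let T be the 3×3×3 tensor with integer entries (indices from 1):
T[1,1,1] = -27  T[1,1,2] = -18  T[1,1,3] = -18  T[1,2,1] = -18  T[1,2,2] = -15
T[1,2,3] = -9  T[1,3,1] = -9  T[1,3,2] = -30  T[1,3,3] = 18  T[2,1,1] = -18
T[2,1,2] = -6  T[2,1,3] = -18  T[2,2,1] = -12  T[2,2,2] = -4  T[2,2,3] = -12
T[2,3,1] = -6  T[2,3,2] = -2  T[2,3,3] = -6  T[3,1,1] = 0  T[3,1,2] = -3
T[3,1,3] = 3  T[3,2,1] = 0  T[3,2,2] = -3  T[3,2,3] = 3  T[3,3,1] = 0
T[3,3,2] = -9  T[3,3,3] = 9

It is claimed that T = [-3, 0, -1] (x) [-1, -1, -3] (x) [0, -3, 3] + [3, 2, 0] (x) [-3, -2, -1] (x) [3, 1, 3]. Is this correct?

Yes

Reconstruct entrywise from the claimed factors. For example, T[1,1,1] = -27 and Σₗ aₗ[1]bₗ[1]cₗ[1] = (-3)·(-1)·(0) + (3)·(-3)·(3) = -27; checking all 27 entries, every one matches. The claim holds.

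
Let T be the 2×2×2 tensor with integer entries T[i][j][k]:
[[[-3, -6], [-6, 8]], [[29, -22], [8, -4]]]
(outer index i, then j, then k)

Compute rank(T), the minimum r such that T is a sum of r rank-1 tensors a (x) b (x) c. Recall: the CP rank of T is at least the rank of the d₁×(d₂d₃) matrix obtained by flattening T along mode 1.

2

Lower bound: the mode-2 unfolding of T (rows indexed by j, columns by (i,k) = (0,0), (0,1), (1,0), (1,1)) is [[-3, -6, 29, -22], [-6, 8, 8, -4]].
There the 2×2 minor on rows j ∈ {0, 1}, columns (i,k) ∈ {(0,0), (0,1)} is det [[-3, -6], [-6, 8]] = -60 ≠ 0, so this unfolding has rank ≥ 2; CP rank is at least every unfolding rank, so rank(T) ≥ 2. (Unfolding ranks only ever bound the CP rank from below — rank(T) can be strictly larger than all of them — so the matching upper bound has to come from an explicit 2-term decomposition.)
Upper bound — finding two terms. Write S_k = T[:,:,k] for the frontal slices: S₀ = [[-3, -6], [29, 8]], S₁ = [[-6, 8], [-22, -4]].
If T = a₁ (x) b₁ (x) c₁ + a₂ (x) b₂ (x) c₂ then each S_k = c₁[k]·a₁b₁ᵀ + c₂[k]·a₂b₂ᵀ. S₀ and S₁ are linearly independent, so a₁b₁ᵀ and a₂b₂ᵀ must span the same plane of matrices: they are the rank-1 matrices of the form x·S₀ + y·S₁.
det(x·S₀ + y·S₁) is 150·x² − 400·xy + 200·y² = 50·(3·x − 2·y)(x − 2·y), vanishing at (x:y) = (2:3) and (2:1).
M₁ = 2·S₀ + 3·S₁ = [[-24, 12], [-8, 4]] = (-4)·(3, 1)(2, -1)ᵀ and M₂ = 2·S₀ + S₁ = [[-12, -4], [36, 12]] = (-4)·(1, -3)(3, 1)ᵀ, so take a₁ = (3, 1), b₁ = (2, -1), a₂ = (1, -3), b₂ = (3, 1).
Each slice is an integer combination of E₁ = a₁b₁ᵀ and E₂ = a₂b₂ᵀ: S₀ = E₁ − 3·E₂, S₁ = −2·E₁ + 2·E₂; reading off coefficients, c₁ = (1, -2) and c₂ = (-3, 2).
Hence T = (3, 1) (x) (2, -1) (x) (1, -2) + (1, -3) (x) (3, 1) (x) (-3, 2), so rank(T) ≤ 2.
These bounds meet, so rank(T) = 2.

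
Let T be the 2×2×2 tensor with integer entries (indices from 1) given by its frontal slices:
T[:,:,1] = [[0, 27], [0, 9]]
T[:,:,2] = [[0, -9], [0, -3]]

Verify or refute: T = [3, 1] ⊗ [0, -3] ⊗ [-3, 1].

Reconstruct entrywise from the claimed factors. For example, T[1,2,1] = 27 and Σₗ aₗ[1]bₗ[2]cₗ[1] = (3)·(-3)·(-3) = 27; checking all 8 entries, every one matches. The claim holds.

Yes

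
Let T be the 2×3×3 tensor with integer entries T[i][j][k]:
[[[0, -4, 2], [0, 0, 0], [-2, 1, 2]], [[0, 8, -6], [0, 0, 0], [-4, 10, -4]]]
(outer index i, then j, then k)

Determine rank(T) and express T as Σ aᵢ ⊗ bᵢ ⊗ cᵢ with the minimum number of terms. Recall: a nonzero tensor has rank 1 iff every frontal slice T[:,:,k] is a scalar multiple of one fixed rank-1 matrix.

Lower bound: the mode-3 unfolding of T (rows indexed by k, columns by (i,j) = (0,0), (0,1), (0,2), (1,0), (1,1), (1,2)) is [[0, 0, -2, 0, 0, -4], [-4, 0, 1, 8, 0, 10], [2, 0, 2, -6, 0, -4]].
There the 3×3 minor on rows k ∈ {0, 1, 2}, columns (i,j) ∈ {(0,0), (0,2), (1,0)} is det [[0, -2, 0], [-4, 1, 8], [2, 2, -6]] = 16 ≠ 0, so this unfolding has rank ≥ 3; CP rank is at least every unfolding rank, so rank(T) ≥ 3. (This is only a lower bound: in general the CP rank may exceed every unfolding rank, so we still need to exhibit 3 rank-1 terms summing to T.)
Upper bound: T is a sum of 3 rank-1 terms, T = [0, 1] ⊗ [1, 0, 2] ⊗ [0, 4, -4] + [1, -1] ⊗ [1, 0, 0] ⊗ [0, -4, 2] + [1, 2] ⊗ [0, 0, 1] ⊗ [-2, 1, 2] (written with every a and b primitive with positive leading entry and the scale carried by c; CP decompositions are not unique, and this one is verified by expanding entrywise), so rank(T) ≤ 3.
These bounds meet, so rank(T) = 3.
Check entry T[0,1,1] = 0: (0)·(0)·(4) + (1)·(0)·(-4) + (1)·(0)·(1) = 0.

rank(T) = 3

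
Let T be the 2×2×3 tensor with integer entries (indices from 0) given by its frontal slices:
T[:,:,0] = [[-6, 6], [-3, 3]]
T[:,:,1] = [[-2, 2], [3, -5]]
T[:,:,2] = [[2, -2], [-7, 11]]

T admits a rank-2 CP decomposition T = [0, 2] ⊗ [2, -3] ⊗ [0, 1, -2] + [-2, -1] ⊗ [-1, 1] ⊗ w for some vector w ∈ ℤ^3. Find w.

Subtract the known terms from T to get the rank-1 residual R = [-2, -1] ⊗ [-1, 1] ⊗ w, so R[i,j,k] = a[i]·b[j]·w[k]. Pick indices with nonzero a[0]·b[0] = (-2)·(-1) = 2. Only the fibre through (0,0,·) is needed: R[0,0,:] = T[0,0,:] − Σₗ aₗ[0]bₗ[0]cₗ = [-6, -2, 2] − (0)·(2)·[0, 1, -2] = [-6, -2, 2]. Then w[k] = R[0,0,k] / 2 for each k, giving w = [-6, -2, 2] / 2 = [-3, -1, 1].

w = [-3, -1, 1]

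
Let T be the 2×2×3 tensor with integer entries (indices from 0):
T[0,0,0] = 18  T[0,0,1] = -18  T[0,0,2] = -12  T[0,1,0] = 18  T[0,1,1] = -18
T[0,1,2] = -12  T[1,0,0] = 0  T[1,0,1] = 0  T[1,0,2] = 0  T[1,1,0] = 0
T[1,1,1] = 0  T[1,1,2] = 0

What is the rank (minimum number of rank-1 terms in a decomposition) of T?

Lower bound: T ≠ 0 (e.g. T[0,0,0] = 18), so rank(T) ≥ 1.
Upper bound: if T = a ∘ b ∘ c then every fibre of T is a multiple of the corresponding factor, so read the factors off the fibres through the nonzero entry T[0,0,0] = 18.
The mode-1 fibre T[:,0,0] = [18, 0] gives a = [1, 0] (primitive direction); the mode-2 fibre T[0,:,0] = [18, 18] gives b = [1, 1]; then c[k] = T[0,0,k] / (a[0]·b[0]) = [18, -18, -12] / 1 = [18, -18, -12].
Expanding [1, 0] ∘ [1, 1] ∘ [18, -18, -12] reproduces all 12 entries of T, so T = [1, 0] ∘ [1, 1] ∘ [18, -18, -12] and rank(T) ≤ 1.
These bounds meet, so rank(T) = 1.

1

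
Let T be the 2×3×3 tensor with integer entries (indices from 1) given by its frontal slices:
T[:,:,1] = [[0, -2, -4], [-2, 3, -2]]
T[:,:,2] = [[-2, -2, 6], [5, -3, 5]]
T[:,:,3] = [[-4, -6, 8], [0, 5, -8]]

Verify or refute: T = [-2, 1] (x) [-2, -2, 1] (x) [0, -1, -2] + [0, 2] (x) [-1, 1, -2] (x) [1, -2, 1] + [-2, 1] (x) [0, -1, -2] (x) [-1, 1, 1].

No

Reconstruct entry (1,1,2) from the claimed factors: Σₗ aₗ[1]bₗ[1]cₗ[2] = (-2)·(-2)·(-1) + (0)·(-1)·(-2) + (-2)·(0)·(1) = -4, but T[1,1,2] = -2. The claim is false.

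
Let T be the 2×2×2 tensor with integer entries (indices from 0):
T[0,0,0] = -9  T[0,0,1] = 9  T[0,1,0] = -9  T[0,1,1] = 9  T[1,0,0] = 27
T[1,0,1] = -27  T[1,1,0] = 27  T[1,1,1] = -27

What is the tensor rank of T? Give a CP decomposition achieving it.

Lower bound: T ≠ 0 (e.g. T[0,0,0] = -9), so rank(T) ≥ 1.
Upper bound: if T = a ⊗ b ⊗ c then every fibre of T is a multiple of the corresponding factor, so read the factors off the fibres through the nonzero entry T[0,0,0] = -9.
The mode-1 fibre T[:,0,0] = [-9, 27] gives a = [1, -3] (primitive direction); the mode-2 fibre T[0,:,0] = [-9, -9] gives b = [1, 1]; then c[k] = T[0,0,k] / (a[0]·b[0]) = [-9, 9] / 1 = [-9, 9].
Expanding [1, -3] ⊗ [1, 1] ⊗ [-9, 9] reproduces all 8 entries of T, so T = [1, -3] ⊗ [1, 1] ⊗ [-9, 9] and rank(T) ≤ 1.
These bounds meet, so rank(T) = 1.
Check entry T[1,1,0] = 27: (-3)·(1)·(-9) = 27.

rank(T) = 1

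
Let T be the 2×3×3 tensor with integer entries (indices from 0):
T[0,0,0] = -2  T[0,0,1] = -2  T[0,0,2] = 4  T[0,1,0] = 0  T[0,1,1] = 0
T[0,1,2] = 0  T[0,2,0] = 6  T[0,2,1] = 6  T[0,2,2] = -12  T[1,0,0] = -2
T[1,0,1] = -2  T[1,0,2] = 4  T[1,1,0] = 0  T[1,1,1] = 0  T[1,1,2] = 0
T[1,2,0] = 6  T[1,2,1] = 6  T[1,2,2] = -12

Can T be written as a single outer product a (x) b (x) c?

Yes

If T = a (x) b (x) c then every fibre of T is a multiple of the corresponding factor, so read the factors off the fibres through the nonzero entry T[0,0,0] = -2.
The mode-1 fibre T[:,0,0] = [-2, -2] gives a = (1, 1) (primitive direction); the mode-2 fibre T[0,:,0] = [-2, 0, 6] gives b = (1, 0, -3); then c[k] = T[0,0,k] / (a[0]·b[0]) = [-2, -2, 4] / 1 = (-2, -2, 4).
Expanding (1, 1) (x) (1, 0, -3) (x) (-2, -2, 4) reproduces all 18 entries of T, so T = (1, 1) (x) (1, 0, -3) (x) (-2, -2, 4) and rank(T) ≤ 1.
Equivalently every frontal slice T[:,:,k] is c[k] times the rank-1 matrix (1, 1) (x) (1, 0, -3). So T has rank 1 (it is nonzero).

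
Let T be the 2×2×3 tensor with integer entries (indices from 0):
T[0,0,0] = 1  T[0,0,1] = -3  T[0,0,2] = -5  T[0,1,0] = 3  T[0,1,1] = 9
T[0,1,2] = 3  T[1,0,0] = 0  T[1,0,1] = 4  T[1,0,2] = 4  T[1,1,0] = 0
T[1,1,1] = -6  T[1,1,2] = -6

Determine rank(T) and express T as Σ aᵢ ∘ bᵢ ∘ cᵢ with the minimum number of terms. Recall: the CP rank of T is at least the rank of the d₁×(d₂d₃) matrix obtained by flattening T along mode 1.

Lower bound: the mode-3 unfolding of T (rows indexed by k, columns by (i,j) = (0,0), (0,1), (1,0), (1,1)) is [[1, 3, 0, 0], [-3, 9, 4, -6], [-5, 3, 4, -6]].
There the 2×2 minor on rows k ∈ {0, 1}, columns (i,j) ∈ {(0,0), (0,1)} is det [[1, 3], [-3, 9]] = 18 ≠ 0, so this unfolding has rank ≥ 2; CP rank is at least every unfolding rank, so rank(T) ≥ 2. (Flattening ranks never certify an upper bound on CP rank; for that we must actually write T with 2 rank-1 terms.)
Upper bound — finding two terms. Write S_k = T[:,:,k] for the frontal slices: S₀ = [[1, 3], [0, 0]], S₁ = [[-3, 9], [4, -6]], S₂ = [[-5, 3], [4, -6]].
If T = a₁ ∘ b₁ ∘ c₁ + a₂ ∘ b₂ ∘ c₂ then each S_k = c₁[k]·a₁b₁ᵀ + c₂[k]·a₂b₂ᵀ. S₀ and S₁ are linearly independent, so a₁b₁ᵀ and a₂b₂ᵀ must span the same plane of matrices: they are the rank-1 matrices of the form x·S₀ + y·S₁.
det(x·S₀ + y·S₁) is −18·xy − 18·y² = (-18)·(y)(x + y), vanishing at (x:y) = (1:0) and (1:-1).
M₁ = S₀ = [[1, 3], [0, 0]] = [1, 0][1, 3]ᵀ and M₂ = S₀ − S₁ = [[4, -6], [-4, 6]] = 2·[1, -1][2, -3]ᵀ, so take a₁ = [1, 0], b₁ = [1, 3], a₂ = [1, -1], b₂ = [2, -3].
Each slice is an integer combination of E₁ = a₁b₁ᵀ and E₂ = a₂b₂ᵀ: S₀ = E₁, S₁ = E₁ − 2·E₂, S₂ = −E₁ − 2·E₂; reading off coefficients, c₁ = [1, 1, -1] and c₂ = [0, -2, -2].
Hence T = [1, 0] ∘ [1, 3] ∘ [1, 1, -1] + [1, -1] ∘ [2, -3] ∘ [0, -2, -2], so rank(T) ≤ 2.
These bounds meet, so rank(T) = 2.

rank(T) = 2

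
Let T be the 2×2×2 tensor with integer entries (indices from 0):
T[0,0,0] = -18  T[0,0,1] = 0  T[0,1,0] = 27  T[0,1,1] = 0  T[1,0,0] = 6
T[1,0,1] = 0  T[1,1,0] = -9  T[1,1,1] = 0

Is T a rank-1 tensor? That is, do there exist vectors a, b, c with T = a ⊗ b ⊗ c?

Yes

The mode-1 fibre T[:,0,0] = [-18, 6] gives a = (3, -1) (primitive direction); the mode-2 fibre T[0,:,0] = [-18, 27] gives b = (2, -3); then c[k] = T[0,0,k] / (a[0]·b[0]) = [-18, 0] / 6 = (-3, 0).
Expanding (3, -1) ⊗ (2, -3) ⊗ (-3, 0) reproduces all 8 entries of T, so T = (3, -1) ⊗ (2, -3) ⊗ (-3, 0) and rank(T) ≤ 1.
Equivalently every frontal slice T[:,:,k] is c[k] times the rank-1 matrix (3, -1) ⊗ (2, -3). So T has rank 1 (it is nonzero).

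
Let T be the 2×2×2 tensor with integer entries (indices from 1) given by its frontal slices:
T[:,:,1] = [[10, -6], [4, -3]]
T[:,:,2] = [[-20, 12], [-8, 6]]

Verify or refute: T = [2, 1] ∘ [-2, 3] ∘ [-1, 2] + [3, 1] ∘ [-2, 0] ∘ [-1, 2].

Yes

Reconstruct entrywise from the claimed factors. For example, T[2,1,2] = -8 and Σₗ aₗ[2]bₗ[1]cₗ[2] = (1)·(-2)·(2) + (1)·(-2)·(2) = -8; checking all 8 entries, every one matches. The claim holds.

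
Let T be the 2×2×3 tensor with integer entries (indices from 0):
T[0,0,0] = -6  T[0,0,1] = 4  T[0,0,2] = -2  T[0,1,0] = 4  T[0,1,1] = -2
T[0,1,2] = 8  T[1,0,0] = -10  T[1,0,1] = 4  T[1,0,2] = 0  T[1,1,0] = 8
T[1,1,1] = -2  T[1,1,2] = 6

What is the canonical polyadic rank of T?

3

Lower bound: in the mode-3 unfolding of T (rows indexed by k, columns by (i,j)) the 3×3 minor on rows k ∈ {0, 1, 2}, columns (i,j) ∈ {(0,0), (0,1), (1,0)} is det [[-6, 4, -10], [4, -2, 4], [-2, 8, 0]] = -120 ≠ 0, so that unfolding has rank ≥ 3 and hence rank(T) ≥ 3 (CP rank is at least every unfolding rank, though it can be larger).
Upper bound: T is a sum of 3 rank-1 terms, T = [1, 0] ⊗ [1, -1] ⊗ [4, 0, -2] + [1, 1] ⊗ [1, -2] ⊗ [-2, 0, -4] + [1, 1] ⊗ [2, -1] ⊗ [-4, 2, 2] (one valid choice — decompositions are not unique — normalised so each a, b is primitive with positive first nonzero entry; check it by expanding all entries), so rank(T) ≤ 3.
These bounds meet, so rank(T) = 3.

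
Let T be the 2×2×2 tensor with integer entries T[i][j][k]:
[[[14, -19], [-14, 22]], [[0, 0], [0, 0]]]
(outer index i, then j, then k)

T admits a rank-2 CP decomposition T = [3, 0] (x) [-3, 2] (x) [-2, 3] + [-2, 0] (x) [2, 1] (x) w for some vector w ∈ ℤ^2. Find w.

w = [1, -2]

Subtract the known terms from T to get the rank-1 residual R = [-2, 0] (x) [2, 1] (x) w, so R[i,j,k] = a[i]·b[j]·w[k]. Pick indices with nonzero a[0]·b[0] = (-2)·(2) = -4. Only the fibre through (0,0,·) is needed: R[0,0,:] = T[0,0,:] − Σₗ aₗ[0]bₗ[0]cₗ = [14, -19] − (3)·(-3)·[-2, 3] = [-4, 8]. Then w[k] = R[0,0,k] / -4 for each k, giving w = [-4, 8] / -4 = [1, -2].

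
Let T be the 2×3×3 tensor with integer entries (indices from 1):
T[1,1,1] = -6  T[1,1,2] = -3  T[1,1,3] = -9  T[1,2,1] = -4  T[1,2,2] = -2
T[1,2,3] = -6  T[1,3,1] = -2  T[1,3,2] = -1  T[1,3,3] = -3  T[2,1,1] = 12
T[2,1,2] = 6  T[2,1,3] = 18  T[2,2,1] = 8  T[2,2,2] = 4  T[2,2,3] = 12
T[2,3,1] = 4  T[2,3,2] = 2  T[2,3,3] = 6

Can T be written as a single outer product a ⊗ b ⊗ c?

If T = a ⊗ b ⊗ c then every fibre of T is a multiple of the corresponding factor, so read the factors off the fibres through the nonzero entry T[1,1,1] = -6.
The mode-1 fibre T[:,1,1] = [-6, 12] gives a = [1, -2] (primitive direction); the mode-2 fibre T[1,:,1] = [-6, -4, -2] gives b = [3, 2, 1]; then c[k] = T[1,1,k] / (a[1]·b[1]) = [-6, -3, -9] / 3 = [-2, -1, -3].
Expanding [1, -2] ⊗ [3, 2, 1] ⊗ [-2, -1, -3] reproduces all 18 entries of T, so T = [1, -2] ⊗ [3, 2, 1] ⊗ [-2, -1, -3] and rank(T) ≤ 1.
Equivalently every frontal slice T[:,:,k] is c[k] times the rank-1 matrix [1, -2] ⊗ [3, 2, 1]. So T has rank 1 (it is nonzero).

Yes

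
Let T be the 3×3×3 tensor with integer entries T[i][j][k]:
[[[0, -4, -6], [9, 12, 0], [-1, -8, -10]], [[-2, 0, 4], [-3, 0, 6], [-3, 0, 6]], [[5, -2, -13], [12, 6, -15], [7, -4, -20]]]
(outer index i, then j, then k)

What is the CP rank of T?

2

Lower bound: the mode-2 unfolding of T (rows indexed by j, columns by (i,k) = (0,0), (0,1), (0,2), (1,0), (1,1), (1,2), (2,0), (2,1), (2,2)) is [[0, -4, -6, -2, 0, 4, 5, -2, -13], [9, 12, 0, -3, 0, 6, 12, 6, -15], [-1, -8, -10, -3, 0, 6, 7, -4, -20]].
There the 2×2 minor on rows j ∈ {0, 1}, columns (i,k) ∈ {(0,0), (0,1)} is det [[0, -4], [9, 12]] = 36 ≠ 0, so this unfolding has rank ≥ 2; CP rank is at least every unfolding rank, so rank(T) ≥ 2. (Flattening ranks never certify an upper bound on CP rank; for that we must actually write T with 2 rank-1 terms.)
Upper bound — finding two terms. Write S_k = T[:,:,k] for the frontal slices: S₀ = [[0, 9, -1], [-2, -3, -3], [5, 12, 7]], S₁ = [[-4, 12, -8], [0, 0, 0], [-2, 6, -4]], S₂ = [[-6, 0, -10], [4, 6, 6], [-13, -15, -20]].
If T = a₁ ∘ b₁ ∘ c₁ + a₂ ∘ b₂ ∘ c₂ then each S_k = c₁[k]·a₁b₁ᵀ + c₂[k]·a₂b₂ᵀ. S₀ and S₁ are linearly independent, so a₁b₁ᵀ and a₂b₂ᵀ must span the same plane of matrices: they are the rank-1 matrices of the form x·S₀ + y·S₁.
The 2×2 minor of x·S₀ + y·S₁ on rows {0,1}, columns {0,1} is 18·x² + 36·xy = 18·(x + 2·y)(x), vanishing at (x:y) = (2:-1) and (0:1).
M₁ = 2·S₀ − S₁ = [[4, 6, 6], [-4, -6, -6], [12, 18, 18]] = 2·(1, -1, 3)(2, 3, 3)ᵀ and M₂ = S₁ = [[-4, 12, -8], [0, 0, 0], [-2, 6, -4]] = (-2)·(2, 0, 1)(1, -3, 2)ᵀ, so take a₁ = (1, -1, 3), b₁ = (2, 3, 3), a₂ = (2, 0, 1), b₂ = (1, -3, 2).
Each slice is an integer combination of E₁ = a₁b₁ᵀ and E₂ = a₂b₂ᵀ: S₀ = E₁ − E₂, S₁ = −2·E₂, S₂ = −2·E₁ − E₂; reading off coefficients, c₁ = (1, 0, -2) and c₂ = (-1, -2, -1).
Hence T = (1, -1, 3) ∘ (2, 3, 3) ∘ (1, 0, -2) + (2, 0, 1) ∘ (1, -3, 2) ∘ (-1, -2, -1), so rank(T) ≤ 2.
These bounds meet, so rank(T) = 2.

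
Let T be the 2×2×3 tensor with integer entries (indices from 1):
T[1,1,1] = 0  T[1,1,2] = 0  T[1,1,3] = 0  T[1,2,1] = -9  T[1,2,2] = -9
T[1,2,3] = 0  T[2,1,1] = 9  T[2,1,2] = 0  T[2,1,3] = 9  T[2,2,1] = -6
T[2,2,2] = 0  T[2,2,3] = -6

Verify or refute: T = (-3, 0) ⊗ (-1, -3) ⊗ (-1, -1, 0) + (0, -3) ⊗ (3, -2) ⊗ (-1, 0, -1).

Reconstruct entry (1,1,1) from the claimed factors: Σₗ aₗ[1]bₗ[1]cₗ[1] = (-3)·(-1)·(-1) + (0)·(3)·(-1) = -3, but T[1,1,1] = 0. The claim is false.

No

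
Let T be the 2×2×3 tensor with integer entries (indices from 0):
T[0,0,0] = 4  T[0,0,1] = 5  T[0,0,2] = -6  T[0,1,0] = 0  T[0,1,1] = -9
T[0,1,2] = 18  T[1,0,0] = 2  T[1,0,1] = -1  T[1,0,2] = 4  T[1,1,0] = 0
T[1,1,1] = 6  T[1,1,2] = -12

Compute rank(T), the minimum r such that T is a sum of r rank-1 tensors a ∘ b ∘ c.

Lower bound: the mode-3 unfolding of T (rows indexed by k, columns by (i,j) = (0,0), (0,1), (1,0), (1,1)) is [[4, 0, 2, 0], [5, -9, -1, 6], [-6, 18, 4, -12]].
There the 2×2 minor on rows k ∈ {0, 1}, columns (i,j) ∈ {(0,0), (0,1)} is det [[4, 0], [5, -9]] = -36 ≠ 0, so this unfolding has rank ≥ 2; CP rank is at least every unfolding rank, so rank(T) ≥ 2. (Flattening ranks never certify an upper bound on CP rank; for that we must actually write T with 2 rank-1 terms.)
Upper bound — finding two terms. Write S_k = T[:,:,k] for the frontal slices: S₀ = [[4, 0], [2, 0]], S₁ = [[5, -9], [-1, 6]], S₂ = [[-6, 18], [4, -12]].
If T = a₁ ∘ b₁ ∘ c₁ + a₂ ∘ b₂ ∘ c₂ then each S_k = c₁[k]·a₁b₁ᵀ + c₂[k]·a₂b₂ᵀ. S₀ and S₁ are linearly independent, so a₁b₁ᵀ and a₂b₂ᵀ must span the same plane of matrices: they are the rank-1 matrices of the form x·S₀ + y·S₁.
det(x·S₀ + y·S₁) is 42·xy + 21·y² = 21·(y)(2·x + y), vanishing at (x:y) = (1:0) and (1:-2).
M₁ = S₀ = [[4, 0], [2, 0]] = 2·[2, 1][1, 0]ᵀ and M₂ = S₀ − 2·S₁ = [[-6, 18], [4, -12]] = (-2)·[3, -2][1, -3]ᵀ, so take a₁ = [2, 1], b₁ = [1, 0], a₂ = [3, -2], b₂ = [1, -3].
Each slice is an integer combination of E₁ = a₁b₁ᵀ and E₂ = a₂b₂ᵀ: S₀ = 2·E₁, S₁ = E₁ + E₂, S₂ = −2·E₂; reading off coefficients, c₁ = [2, 1, 0] and c₂ = [0, 1, -2].
Hence T = [2, 1] ∘ [1, 0] ∘ [2, 1, 0] + [3, -2] ∘ [1, -3] ∘ [0, 1, -2], so rank(T) ≤ 2.
These bounds meet, so rank(T) = 2.

2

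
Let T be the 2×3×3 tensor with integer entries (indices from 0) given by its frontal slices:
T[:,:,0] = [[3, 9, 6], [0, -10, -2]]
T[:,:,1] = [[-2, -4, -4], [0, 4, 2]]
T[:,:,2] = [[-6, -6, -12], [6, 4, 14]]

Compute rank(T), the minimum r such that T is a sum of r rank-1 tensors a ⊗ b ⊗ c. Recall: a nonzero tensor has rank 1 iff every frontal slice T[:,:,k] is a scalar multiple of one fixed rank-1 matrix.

3

Lower bound: the mode-3 unfolding of T (rows indexed by k, columns by (i,j) = (0,0), (0,1), (0,2), (1,0), (1,1), (1,2)) is [[3, 9, 6, 0, -10, -2], [-2, -4, -4, 0, 4, 2], [-6, -6, -12, 6, 4, 14]].
There the 3×3 minor on rows k ∈ {0, 1, 2}, columns (i,j) ∈ {(0,0), (0,1), (1,0)} is det [[3, 9, 0], [-2, -4, 0], [-6, -6, 6]] = 36 ≠ 0, so this unfolding has rank ≥ 3; CP rank is at least every unfolding rank, so rank(T) ≥ 3. (Flattening ranks never certify an upper bound on CP rank; for that we must actually write T with 3 rank-1 terms.)
Upper bound: T is a sum of 3 rank-1 terms, T = (0, 1) ⊗ (1, 0, 1) ⊗ (2, -2, -2) + (1, -2) ⊗ (1, -1, 2) ⊗ (-1, 0, -2) + (1, -1) ⊗ (1, 2, 2) ⊗ (4, -2, -4) (one valid choice — decompositions are not unique — normalised so each a, b is primitive with positive first nonzero entry; check it by expanding all entries), so rank(T) ≤ 3.
These bounds meet, so rank(T) = 3.
Check entry T[1,2,2] = 14: (1)·(1)·(-2) + (-2)·(2)·(-2) + (-1)·(2)·(-4) = 14.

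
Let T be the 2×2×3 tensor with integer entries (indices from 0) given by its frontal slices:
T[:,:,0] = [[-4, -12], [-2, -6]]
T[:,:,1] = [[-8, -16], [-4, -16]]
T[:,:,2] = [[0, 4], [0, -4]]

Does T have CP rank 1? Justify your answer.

The mode-3 unfolding of T (rows indexed by k, columns by (i,j) = (0,0), (0,1), (1,0), (1,1)) is [[-4, -12, -2, -6], [-8, -16, -4, -16], [0, 4, 0, -4]].
There the 3×3 minor on rows k ∈ {0, 1, 2}, columns (i,j) ∈ {(0,0), (0,1), (1,1)} is det [[-4, -12, -6], [-8, -16, -16], [0, 4, -4]] = 64 ≠ 0, so this unfolding has rank ≥ 3; CP rank is at least every unfolding rank, so rank(T) ≥ 3.
In particular rank(T) ≥ 3 > 1, so T is not rank-1.

No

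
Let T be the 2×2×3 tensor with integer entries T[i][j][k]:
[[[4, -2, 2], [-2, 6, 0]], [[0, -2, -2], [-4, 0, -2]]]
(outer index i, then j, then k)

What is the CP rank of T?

3

Lower bound: in the mode-3 unfolding of T (rows indexed by k, columns by (i,j)) the 3×3 minor on rows k ∈ {0, 1, 2}, columns (i,j) ∈ {(0,0), (0,1), (1,0)} is det [[4, -2, 0], [-2, 6, -2], [2, 0, -2]] = -32 ≠ 0, so that unfolding has rank ≥ 3 and hence rank(T) ≥ 3 (CP rank is at least every unfolding rank, though it can be larger).
Upper bound: T is a sum of 3 rank-1 terms, T = [1, -1] ⊗ [1, 2] ⊗ [2, 0, 2] + [1, 1] ⊗ [1, -1] ⊗ [2, -2, 0] + [2, -1] ⊗ [0, 1] ⊗ [-2, 2, -2] (written with every a and b primitive with positive leading entry and the scale carried by c; CP decompositions are not unique, and this one is verified by expanding entrywise), so rank(T) ≤ 3.
These bounds meet, so rank(T) = 3.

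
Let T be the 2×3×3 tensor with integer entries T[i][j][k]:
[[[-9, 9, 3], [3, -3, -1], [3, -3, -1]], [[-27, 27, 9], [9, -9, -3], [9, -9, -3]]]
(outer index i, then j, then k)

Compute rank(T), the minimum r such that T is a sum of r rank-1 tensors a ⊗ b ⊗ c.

1

Lower bound: T ≠ 0 (e.g. T[0,0,0] = -9), so rank(T) ≥ 1.
Upper bound: if T = a ⊗ b ⊗ c then every fibre of T is a multiple of the corresponding factor, so read the factors off the fibres through the nonzero entry T[0,0,0] = -9.
The mode-1 fibre T[:,0,0] = [-9, -27] gives a = [1, 3] (primitive direction); the mode-2 fibre T[0,:,0] = [-9, 3, 3] gives b = [3, -1, -1]; then c[k] = T[0,0,k] / (a[0]·b[0]) = [-9, 9, 3] / 3 = [-3, 3, 1].
Expanding [1, 3] ⊗ [3, -1, -1] ⊗ [-3, 3, 1] reproduces all 18 entries of T, so T = [1, 3] ⊗ [3, -1, -1] ⊗ [-3, 3, 1] and rank(T) ≤ 1.
These bounds meet, so rank(T) = 1.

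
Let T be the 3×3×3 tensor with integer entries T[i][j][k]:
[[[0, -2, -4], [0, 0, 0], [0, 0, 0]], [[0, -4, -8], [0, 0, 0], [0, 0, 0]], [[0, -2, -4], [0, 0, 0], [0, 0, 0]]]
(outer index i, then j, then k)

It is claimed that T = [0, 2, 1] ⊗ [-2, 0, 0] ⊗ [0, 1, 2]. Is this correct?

Reconstruct entry (0,0,1) from the claimed factors: Σₗ aₗ[0]bₗ[0]cₗ[1] = (0)·(-2)·(1) = 0, but T[0,0,1] = -2. The claim is false.

No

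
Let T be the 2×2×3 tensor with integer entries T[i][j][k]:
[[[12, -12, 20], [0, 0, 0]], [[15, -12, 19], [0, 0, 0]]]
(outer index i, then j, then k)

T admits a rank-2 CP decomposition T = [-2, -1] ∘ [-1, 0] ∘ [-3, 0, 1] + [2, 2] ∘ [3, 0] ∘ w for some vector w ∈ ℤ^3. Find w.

Subtract the known terms from T to get the rank-1 residual R = [2, 2] ∘ [3, 0] ∘ w, so R[i,j,k] = a[i]·b[j]·w[k]. Pick indices with nonzero a[0]·b[0] = (2)·(3) = 6. Only the fibre through (0,0,·) is needed: R[0,0,:] = T[0,0,:] − Σₗ aₗ[0]bₗ[0]cₗ = [12, -12, 20] − (-2)·(-1)·[-3, 0, 1] = [18, -12, 18]. Then w[k] = R[0,0,k] / 6 for each k, giving w = [18, -12, 18] / 6 = [3, -2, 3].

w = [3, -2, 3]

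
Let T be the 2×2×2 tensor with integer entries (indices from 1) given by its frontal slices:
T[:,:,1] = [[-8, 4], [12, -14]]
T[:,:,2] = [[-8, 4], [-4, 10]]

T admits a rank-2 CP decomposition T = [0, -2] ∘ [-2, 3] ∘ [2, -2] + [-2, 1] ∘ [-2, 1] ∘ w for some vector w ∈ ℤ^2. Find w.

w = [-2, -2]

Subtract the known terms from T to get the rank-1 residual R = [-2, 1] ∘ [-2, 1] ∘ w, so R[i,j,k] = a[i]·b[j]·w[k]. Pick indices with nonzero a[1]·b[1] = (-2)·(-2) = 4. Only the fibre through (1,1,·) is needed: R[1,1,:] = T[1,1,:] − Σₗ aₗ[1]bₗ[1]cₗ = [-8, -8] − (0)·(-2)·[2, -2] = [-8, -8]. Then w[k] = R[1,1,k] / 4 for each k, giving w = [-8, -8] / 4 = [-2, -2].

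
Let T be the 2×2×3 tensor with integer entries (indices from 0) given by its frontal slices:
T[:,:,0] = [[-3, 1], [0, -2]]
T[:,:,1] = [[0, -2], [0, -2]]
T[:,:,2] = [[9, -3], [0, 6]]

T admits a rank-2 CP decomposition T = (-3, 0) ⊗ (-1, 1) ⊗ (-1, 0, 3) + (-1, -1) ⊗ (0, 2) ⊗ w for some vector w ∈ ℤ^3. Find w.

Subtract the known terms from T to get the rank-1 residual R = (-1, -1) ⊗ (0, 2) ⊗ w, so R[i,j,k] = a[i]·b[j]·w[k]. Pick indices with nonzero a[0]·b[1] = (-1)·(2) = -2. Only the fibre through (0,1,·) is needed: R[0,1,:] = T[0,1,:] − Σₗ aₗ[0]bₗ[1]cₗ = [1, -2, -3] − (-3)·(1)·(-1, 0, 3) = [-2, -2, 6]. Then w[k] = R[0,1,k] / -2 for each k, giving w = [-2, -2, 6] / -2 = (1, 1, -3).

w = (1, 1, -3)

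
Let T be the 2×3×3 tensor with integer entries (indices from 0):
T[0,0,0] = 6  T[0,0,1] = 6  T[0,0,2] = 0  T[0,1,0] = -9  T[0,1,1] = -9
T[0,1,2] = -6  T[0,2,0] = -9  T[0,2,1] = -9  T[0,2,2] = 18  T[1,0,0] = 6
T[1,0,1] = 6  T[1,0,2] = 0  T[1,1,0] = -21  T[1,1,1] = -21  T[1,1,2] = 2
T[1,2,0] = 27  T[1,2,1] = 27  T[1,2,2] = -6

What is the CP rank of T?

2

Lower bound: in the mode-1 unfolding of T (rows indexed by i, columns by (j,k)) the 2×2 minor on rows i ∈ {0, 1}, columns (j,k) ∈ {(0,0), (1,0)} is det [[6, -9], [6, -21]] = -72 ≠ 0, so that unfolding has rank ≥ 2 and hence rank(T) ≥ 2 (CP rank is at least every unfolding rank, though it can be larger).
Upper bound: with S_k = T[:,:,k], the two rank-1 terms a₁b₁ᵀ, a₂b₂ᵀ are the rank-1 members of the pencil x·S₀ + y·S₂.
The 2×2 minor of x·S₀ + y·S₂ on rows {0,1}, columns {0,1} is −72·x² + 48·xy = (-24)·(3·x − 2·y)(x), vanishing at (x:y) = (2:3) and (0:1).
M₁ = 2·S₀ + 3·S₂ = [[12, -36, 36], [12, -36, 36]] = 12·[1, 1][1, -3, 3]ᵀ and M₂ = S₂ = [[0, -6, 18], [0, 2, -6]] = (-2)·[3, -1][0, 1, -3]ᵀ, so take a₁ = [1, 1], b₁ = [1, -3, 3], a₂ = [3, -1], b₂ = [0, 1, -3].
Each slice is an integer combination of E₁ = a₁b₁ᵀ and E₂ = a₂b₂ᵀ: S₀ = 6·E₁ + 3·E₂, S₁ = 6·E₁ + 3·E₂, S₂ = −2·E₂; reading off coefficients, c₁ = [6, 6, 0] and c₂ = [3, 3, -2].
Hence T = [1, 1] ∘ [1, -3, 3] ∘ [6, 6, 0] + [3, -1] ∘ [0, 1, -3] ∘ [3, 3, -2], so rank(T) ≤ 2.
These bounds meet, so rank(T) = 2.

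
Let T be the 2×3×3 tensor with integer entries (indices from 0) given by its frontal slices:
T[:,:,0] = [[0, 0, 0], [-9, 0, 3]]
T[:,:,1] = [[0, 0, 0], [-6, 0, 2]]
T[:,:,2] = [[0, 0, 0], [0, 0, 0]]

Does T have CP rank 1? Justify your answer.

If T = a ⊗ b ⊗ c then every fibre of T is a multiple of the corresponding factor, so read the factors off the fibres through the nonzero entry T[1,0,0] = -9.
The mode-1 fibre T[:,0,0] = [0, -9] gives a = [0, 1] (primitive direction); the mode-2 fibre T[1,:,0] = [-9, 0, 3] gives b = [3, 0, -1]; then c[k] = T[1,0,k] / (a[1]·b[0]) = [-9, -6, 0] / 3 = [-3, -2, 0].
Expanding [0, 1] ⊗ [3, 0, -1] ⊗ [-3, -2, 0] reproduces all 18 entries of T, so T = [0, 1] ⊗ [3, 0, -1] ⊗ [-3, -2, 0] and rank(T) ≤ 1.
Equivalently every frontal slice T[:,:,k] is c[k] times the rank-1 matrix [0, 1] ⊗ [3, 0, -1]. So T has rank 1 (it is nonzero).

Yes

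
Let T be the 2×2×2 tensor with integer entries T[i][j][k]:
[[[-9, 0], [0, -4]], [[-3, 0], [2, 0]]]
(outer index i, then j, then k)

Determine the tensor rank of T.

2

Lower bound: in the mode-2 unfolding of T (rows indexed by j, columns by (i,k)) the 2×2 minor on rows j ∈ {0, 1}, columns (i,k) ∈ {(0,0), (0,1)} is det [[-9, 0], [0, -4]] = 36 ≠ 0, so that unfolding has rank ≥ 2 and hence rank(T) ≥ 2 (CP rank is at least every unfolding rank, though it can be larger).
Upper bound: with S_k = T[:,:,k], the two rank-1 terms a₁b₁ᵀ, a₂b₂ᵀ are the rank-1 members of the pencil x·S₀ + y·S₁.
det(x·S₀ + y·S₁) is −18·x² − 12·xy = (-6)·(3·x + 2·y)(x), vanishing at (x:y) = (2:-3) and (0:1).
M₁ = 2·S₀ − 3·S₁ = [[-18, 12], [-6, 4]] = (-2)·[3, 1][3, -2]ᵀ and M₂ = S₁ = [[0, -4], [0, 0]] = (-4)·[1, 0][0, 1]ᵀ, so take a₁ = [3, 1], b₁ = [3, -2], a₂ = [1, 0], b₂ = [0, 1].
Each slice is an integer combination of E₁ = a₁b₁ᵀ and E₂ = a₂b₂ᵀ: S₀ = −E₁ − 6·E₂, S₁ = −4·E₂; reading off coefficients, c₁ = [-1, 0] and c₂ = [-6, -4].
Hence T = [3, 1] ∘ [3, -2] ∘ [-1, 0] + [1, 0] ∘ [0, 1] ∘ [-6, -4], so rank(T) ≤ 2.
These bounds meet, so rank(T) = 2.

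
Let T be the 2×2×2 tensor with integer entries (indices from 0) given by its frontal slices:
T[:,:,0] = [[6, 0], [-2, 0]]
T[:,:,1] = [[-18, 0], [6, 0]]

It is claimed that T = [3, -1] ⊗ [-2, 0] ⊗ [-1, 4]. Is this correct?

Reconstruct entry (0,0,1) from the claimed factors: Σₗ aₗ[0]bₗ[0]cₗ[1] = (3)·(-2)·(4) = -24, but T[0,0,1] = -18. The claim is false.

No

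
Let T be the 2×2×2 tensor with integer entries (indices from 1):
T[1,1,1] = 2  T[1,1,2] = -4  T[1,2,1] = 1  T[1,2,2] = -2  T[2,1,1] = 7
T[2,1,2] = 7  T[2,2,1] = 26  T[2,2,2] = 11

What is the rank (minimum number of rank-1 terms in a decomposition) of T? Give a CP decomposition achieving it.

Lower bound: the mode-2 unfolding of T (rows indexed by j, columns by (i,k) = (1,1), (1,2), (2,1), (2,2)) is [[2, -4, 7, 7], [1, -2, 26, 11]].
There the 2×2 minor on rows j ∈ {1, 2}, columns (i,k) ∈ {(1,1), (2,1)} is det [[2, 7], [1, 26]] = 45 ≠ 0, so this unfolding has rank ≥ 2; CP rank is at least every unfolding rank, so rank(T) ≥ 2. (This is only a lower bound: in general the CP rank may exceed every unfolding rank, so we still need to exhibit 2 rank-1 terms summing to T.)
Upper bound — finding two terms. Write S_k = T[:,:,k] for the frontal slices: S₁ = [[2, 1], [7, 26]], S₂ = [[-4, -2], [7, 11]].
If T = a₁ ∘ b₁ ∘ c₁ + a₂ ∘ b₂ ∘ c₂ then each S_k = c₁[k]·a₁b₁ᵀ + c₂[k]·a₂b₂ᵀ. S₁ and S₂ are linearly independent, so a₁b₁ᵀ and a₂b₂ᵀ must span the same plane of matrices: they are the rank-1 matrices of the form x·S₁ + y·S₂.
det(x·S₁ + y·S₂) is 45·x² − 75·xy − 30·y² = 15·(x − 2·y)(3·x + y), vanishing at (x:y) = (2:1) and (1:-3).
M₁ = 2·S₁ + S₂ = [[0, 0], [21, 63]] = 21·[0, 1][1, 3]ᵀ and M₂ = S₁ − 3·S₂ = [[14, 7], [-14, -7]] = 7·[1, -1][2, 1]ᵀ, so take a₁ = [0, 1], b₁ = [1, 3], a₂ = [1, -1], b₂ = [2, 1].
Each slice is an integer combination of E₁ = a₁b₁ᵀ and E₂ = a₂b₂ᵀ: S₁ = 9·E₁ + E₂, S₂ = 3·E₁ − 2·E₂; reading off coefficients, c₁ = [9, 3] and c₂ = [1, -2].
Hence T = [0, 1] ∘ [1, 3] ∘ [9, 3] + [1, -1] ∘ [2, 1] ∘ [1, -2], so rank(T) ≤ 2.
These bounds meet, so rank(T) = 2.
Check entry T[1,1,2] = -4: (0)·(1)·(3) + (1)·(2)·(-2) = -4.

rank(T) = 2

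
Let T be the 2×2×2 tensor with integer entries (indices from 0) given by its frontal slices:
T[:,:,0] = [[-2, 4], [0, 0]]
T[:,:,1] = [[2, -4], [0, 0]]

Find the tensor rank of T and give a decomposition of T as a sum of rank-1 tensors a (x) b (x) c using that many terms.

Lower bound: T ≠ 0 (e.g. T[0,0,0] = -2), so rank(T) ≥ 1.
Upper bound: if T = a (x) b (x) c then every fibre of T is a multiple of the corresponding factor, so read the factors off the fibres through the nonzero entry T[0,0,0] = -2.
The mode-1 fibre T[:,0,0] = [-2, 0] gives a = (1, 0) (primitive direction); the mode-2 fibre T[0,:,0] = [-2, 4] gives b = (1, -2); then c[k] = T[0,0,k] / (a[0]·b[0]) = [-2, 2] / 1 = (-2, 2).
Expanding (1, 0) (x) (1, -2) (x) (-2, 2) reproduces all 8 entries of T, so T = (1, 0) (x) (1, -2) (x) (-2, 2) and rank(T) ≤ 1.
These bounds meet, so rank(T) = 1.

rank(T) = 1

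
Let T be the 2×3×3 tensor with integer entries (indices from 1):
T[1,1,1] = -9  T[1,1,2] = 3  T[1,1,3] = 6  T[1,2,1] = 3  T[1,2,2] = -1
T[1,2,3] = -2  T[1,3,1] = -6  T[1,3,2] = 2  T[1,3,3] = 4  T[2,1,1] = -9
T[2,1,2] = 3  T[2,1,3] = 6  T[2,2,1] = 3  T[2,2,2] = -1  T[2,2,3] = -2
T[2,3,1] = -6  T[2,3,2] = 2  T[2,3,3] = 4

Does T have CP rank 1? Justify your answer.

If T = a ⊗ b ⊗ c then every fibre of T is a multiple of the corresponding factor, so read the factors off the fibres through the nonzero entry T[1,1,1] = -9.
The mode-1 fibre T[:,1,1] = [-9, -9] gives a = [1, 1] (primitive direction); the mode-2 fibre T[1,:,1] = [-9, 3, -6] gives b = [3, -1, 2]; then c[k] = T[1,1,k] / (a[1]·b[1]) = [-9, 3, 6] / 3 = [-3, 1, 2].
Expanding [1, 1] ⊗ [3, -1, 2] ⊗ [-3, 1, 2] reproduces all 18 entries of T, so T = [1, 1] ⊗ [3, -1, 2] ⊗ [-3, 1, 2] and rank(T) ≤ 1.
Equivalently every frontal slice T[:,:,k] is c[k] times the rank-1 matrix [1, 1] ⊗ [3, -1, 2]. So T has rank 1 (it is nonzero).

Yes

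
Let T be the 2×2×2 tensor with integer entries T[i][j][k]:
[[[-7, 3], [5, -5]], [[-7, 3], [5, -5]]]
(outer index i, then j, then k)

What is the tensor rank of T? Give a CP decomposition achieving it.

Lower bound: the mode-3 unfolding of T (rows indexed by k, columns by (i,j) = (0,0), (0,1), (1,0), (1,1)) is [[-7, 5, -7, 5], [3, -5, 3, -5]].
There the 2×2 minor on rows k ∈ {0, 1}, columns (i,j) ∈ {(0,0), (0,1)} is det [[-7, 5], [3, -5]] = 20 ≠ 0, so this unfolding has rank ≥ 2; CP rank is at least every unfolding rank, so rank(T) ≥ 2. (This is only a lower bound: in general the CP rank may exceed every unfolding rank, so we still need to exhibit 2 rank-1 terms summing to T.)
Upper bound — finding two terms. Every mode-1 slice of T is a multiple of one matrix: T[i,:,:] = a[i]·M with a = (1, 1) and M = [[-7, 3], [5, -5]] (rows indexed by j, columns by k). So it suffices to write M as a sum of two rank-1 matrices.
Splitting M by its rows (j = 0, 1), M = (1, 0)(-7, 3)ᵀ + (0, 1)(5, -5)ᵀ.
Hence T = (1, 1) ⊗ (1, 0) ⊗ (-7, 3) + (1, 1) ⊗ (0, 1) ⊗ (5, -5), so rank(T) ≤ 2.
These bounds meet, so rank(T) = 2.

rank(T) = 2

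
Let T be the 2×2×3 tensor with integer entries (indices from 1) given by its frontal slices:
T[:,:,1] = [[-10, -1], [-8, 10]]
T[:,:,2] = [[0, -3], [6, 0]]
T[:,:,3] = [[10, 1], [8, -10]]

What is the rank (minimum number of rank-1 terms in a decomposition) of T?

2

Lower bound: in the mode-3 unfolding of T (rows indexed by k, columns by (i,j)) the 2×2 minor on rows k ∈ {1, 2}, columns (i,j) ∈ {(1,1), (1,2)} is det [[-10, -1], [0, -3]] = 30 ≠ 0, so that unfolding has rank ≥ 2 and hence rank(T) ≥ 2 (CP rank is at least every unfolding rank, though it can be larger).
Upper bound: with S_k = T[:,:,k], the two rank-1 terms a₁b₁ᵀ, a₂b₂ᵀ are the rank-1 members of the pencil x·S₁ + y·S₂.
det(x·S₁ + y·S₂) is −108·x² − 18·xy + 18·y² = (-18)·(3·x − y)(2·x + y), vanishing at (x:y) = (1:3) and (1:-2).
M₁ = S₁ + 3·S₂ = [[-10, -10], [10, 10]] = (-10)·(1, -1)(1, 1)ᵀ and M₂ = S₁ − 2·S₂ = [[-10, 5], [-20, 10]] = (-5)·(1, 2)(2, -1)ᵀ, so take a₁ = (1, -1), b₁ = (1, 1), a₂ = (1, 2), b₂ = (2, -1).
Each slice is an integer combination of E₁ = a₁b₁ᵀ and E₂ = a₂b₂ᵀ: S₁ = −4·E₁ − 3·E₂, S₂ = −2·E₁ + E₂, S₃ = 4·E₁ + 3·E₂; reading off coefficients, c₁ = (-4, -2, 4) and c₂ = (-3, 1, 3).
Hence T = (1, -1) ⊗ (1, 1) ⊗ (-4, -2, 4) + (1, 2) ⊗ (2, -1) ⊗ (-3, 1, 3), so rank(T) ≤ 2.
These bounds meet, so rank(T) = 2.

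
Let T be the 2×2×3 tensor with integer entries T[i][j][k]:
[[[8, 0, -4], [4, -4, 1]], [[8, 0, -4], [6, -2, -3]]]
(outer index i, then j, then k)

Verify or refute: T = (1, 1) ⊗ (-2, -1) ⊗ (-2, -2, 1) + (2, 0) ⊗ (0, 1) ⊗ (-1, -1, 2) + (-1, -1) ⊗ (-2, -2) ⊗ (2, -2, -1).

Yes

Reconstruct entrywise from the claimed factors. For example, T[0,1,0] = 4 and Σₗ aₗ[0]bₗ[1]cₗ[0] = (1)·(-1)·(-2) + (2)·(1)·(-1) + (-1)·(-2)·(2) = 4; checking all 12 entries, every one matches. The claim holds.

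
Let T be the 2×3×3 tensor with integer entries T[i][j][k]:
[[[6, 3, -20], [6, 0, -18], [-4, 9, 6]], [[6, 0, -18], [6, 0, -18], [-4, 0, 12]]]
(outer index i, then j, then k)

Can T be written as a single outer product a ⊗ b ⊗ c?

No

The mode-3 unfolding of T (rows indexed by k, columns by (i,j) = (0,0), (0,1), (0,2), (1,0), (1,1), (1,2)) is [[6, 6, -4, 6, 6, -4], [3, 0, 9, 0, 0, 0], [-20, -18, 6, -18, -18, 12]].
There the 2×2 minor on rows k ∈ {0, 1}, columns (i,j) ∈ {(0,0), (0,1)} is det [[6, 6], [3, 0]] = -18 ≠ 0, so this unfolding has rank ≥ 2; CP rank is at least every unfolding rank, so rank(T) ≥ 2.
In particular rank(T) ≥ 2 > 1, so T is not rank-1.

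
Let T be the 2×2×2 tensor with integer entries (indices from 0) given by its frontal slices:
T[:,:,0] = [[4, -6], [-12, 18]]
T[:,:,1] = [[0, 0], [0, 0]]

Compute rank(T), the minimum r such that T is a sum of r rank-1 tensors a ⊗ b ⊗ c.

1

Lower bound: T ≠ 0 (e.g. T[0,0,0] = 4), so rank(T) ≥ 1.
Upper bound: if T = a ⊗ b ⊗ c then every fibre of T is a multiple of the corresponding factor, so read the factors off the fibres through the nonzero entry T[0,0,0] = 4.
The mode-1 fibre T[:,0,0] = [4, -12] gives a = [1, -3] (primitive direction); the mode-2 fibre T[0,:,0] = [4, -6] gives b = [2, -3]; then c[k] = T[0,0,k] / (a[0]·b[0]) = [4, 0] / 2 = [2, 0].
Expanding [1, -3] ⊗ [2, -3] ⊗ [2, 0] reproduces all 8 entries of T, so T = [1, -3] ⊗ [2, -3] ⊗ [2, 0] and rank(T) ≤ 1.
These bounds meet, so rank(T) = 1.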